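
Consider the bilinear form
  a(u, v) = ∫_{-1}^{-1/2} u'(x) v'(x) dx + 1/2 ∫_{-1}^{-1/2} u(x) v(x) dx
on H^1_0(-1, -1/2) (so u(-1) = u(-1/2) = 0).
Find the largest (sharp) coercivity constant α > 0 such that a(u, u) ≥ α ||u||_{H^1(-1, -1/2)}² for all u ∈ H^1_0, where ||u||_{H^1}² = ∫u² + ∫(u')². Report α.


α = (1 + 8*π^2)/(2*(1 + 4*π^2))

Coercivity of a(·,·) on H^1_0(-1, -1/2) means a(u, u) ≥ α ||u||_{H^1}² for every u ∈ H^1_0.
The interval has length L = 1/2, and Poincaré/coercivity depend only on L. Here a(u, u) = ∫(u')² + (1/2)·∫u².
Here 0 < c = 1/2 < 1. The condition a(u,u) ≥ α||u||_{H^1}² reads (1−α)∫(u')² ≥ (α−c)∫u². Any admissible α is ≤ 1 (rapidly oscillating u have ∫u²/∫(u')² → 0), and α = 1 would force 0 ≥ (1−c)∫u², impossible since c < 1; so 1−α > 0. By the sharp Poincaré inequality on H^1_0 of an interval of length L, ∫(u')² ≥ (π/L)²∫u² with equality for the first sine mode sin(π(x−x₀)/L) (x₀ the left endpoint), so the inequality holds for all u iff (1−α)(π/L)² ≥ α − c, i.e. α ≤ ((π/L)² + c)/((π/L)² + 1) = (1 + c(L/π)²)/(1 + (L/π)²). With (π/L)² = 4*π^2 and c = 1/2, the largest admissible constant is α = ((π/L)² + c)/((π/L)² + 1).
Simplifying, α = (1 + 8*π^2)/(2*(1 + 4*π^2)).


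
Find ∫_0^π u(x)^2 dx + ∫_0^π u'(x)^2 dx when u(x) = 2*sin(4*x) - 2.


||u||_{H^1(0,π)}^2 = 38*π

u'(x) = 8*cos(4*x).
Expand u² and (u')² and integrate term by term on (0, π), using: for integers n ≥ 1, ∫_0^π sin²(nx) dx = ∫_0^π cos²(nx) dx = π/2; for n ≠ n', ∫_0^π sin(nx)sin(n'x) dx = ∫_0^π cos(nx)cos(n'x) dx = 0; and by product-to-sum, ∫_0^π sin(nx)cos(n'x) dx = ½∫_0^π [sin((n+n')x) + sin((n−n')x)] dx, which is 0 when n+n' is even and 2n/(n²−n'²) when n+n' is odd (it need not vanish on (0, π)). For the constant mode: ∫_0^π 1 dx = π, ∫_0^π cos(nx) dx = 0, ∫_0^π sin(nx) dx = (1−(−1)^n)/n.
  u² squared terms: (-2)²·∫1 dx = 4·π = 4*π;  (2)²·∫sin(4x)² dx = 4·π/2 = 2*π.
  u² cross terms: 2·(-2)·(2)·∫1·sin(4x) dx = -8·(0) = 0.
  So ∫_0^π u² dx = 4*π + 2*π + 0 = 6*π.
  (u')² squared terms: (8)²·∫cos(4x)² dx = 64·π/2 = 32*π.
  So ∫_0^π (u')² dx = 32*π.
||u||_{H^1}^2 = (6*π) + (32*π) = 38*π.


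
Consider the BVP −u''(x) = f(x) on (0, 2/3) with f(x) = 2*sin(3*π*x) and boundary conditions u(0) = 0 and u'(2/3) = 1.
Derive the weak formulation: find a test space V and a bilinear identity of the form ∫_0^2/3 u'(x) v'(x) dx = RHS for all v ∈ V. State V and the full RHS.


V = {v ∈ H^1(0, 2/3) : v(0) = 0} (test functions vanish at x = 0 where u is specified); weak form: ∫_0^2/3 u'v' dx = ∫_0^2/3 (2*sin(3*π*x)) v dx + v(2/3) for all v ∈ V.

Multiply both sides by a test function v and integrate from 0 to 2/3:
  ∫_0^2/3 −u''(x) v(x) dx = ∫_0^2/3 f(x) v(x) dx.
Integrate the LHS by parts once:
  ∫_0^2/3 −u'' v dx = −[u'(x) v(x)]_0^2/3 + ∫_0^2/3 u'(x) v'(x) dx.
Thus ∫_0^2/3 u'(x) v'(x) dx = ∫_0^2/3 f(x) v(x) dx + [u'(x) v(x)]_0^2/3.
Choose V so that boundary terms are either known or forced to vanish.
Mixed BC: u(0) = 0 (Dirichlet) and u'(2/3) = 1 (Neumann). Define V = {v ∈ H^1(0, 2/3) : v(0) = 0}. Then [u' v]_0^2/3 = u'(2/3)·v(2/3) − u'(0)·0 = v(2/3).
Weak formulation: find u (satisfying any essential BC) such that ∫_0^2/3 u'(x) v'(x) dx = ∫_0^2/3 f v dx + v(2/3) for all v ∈ V (Dirichlet at 0 absorbed into V; Neumann datum at x = 2/3 contributes the boundary term).
Substituting f(x) = 2*sin(3*π*x), the right-hand side is ∫_0^2/3 (2*sin(3*π*x)) v dx + v(2/3).


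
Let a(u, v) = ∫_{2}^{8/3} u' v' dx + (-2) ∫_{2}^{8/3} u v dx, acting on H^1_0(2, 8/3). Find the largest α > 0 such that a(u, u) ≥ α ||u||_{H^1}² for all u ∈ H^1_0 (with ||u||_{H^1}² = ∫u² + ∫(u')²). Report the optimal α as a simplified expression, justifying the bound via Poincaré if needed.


α = (-8 + 9*π^2)/(4 + 9*π^2)

Coercivity of a(·,·) on H^1_0(2, 8/3) means a(u, u) ≥ α ||u||_{H^1}² for every u ∈ H^1_0.
The interval has length L = 2/3, and Poincaré/coercivity depend only on L. Here a(u, u) = ∫(u')² + (-2)·∫u².
Here c = -2 < 0 with |c| < (π/L)² = 9*π^2/4, so coercivity still holds. The condition a(u,u) ≥ α||u||_{H^1}² reads (1−α)∫(u')² ≥ (α−c)∫u². Any admissible α is ≤ 1 (rapidly oscillating u have ∫u²/∫(u')² → 0), and α = 1 would force 0 ≥ (1−c)∫u², impossible since c < 1; so 1−α > 0. By the sharp Poincaré inequality on H^1_0 of an interval of length L, ∫(u')² ≥ (π/L)²∫u² with equality for the first sine mode sin(π(x−x₀)/L) (x₀ the left endpoint), so the inequality holds for all u iff (1−α)(π/L)² ≥ α − c, i.e. α ≤ ((π/L)² + c)/((π/L)² + 1) = (1 + c(L/π)²)/(1 + (L/π)²). (Direct route, valid since c ≤ 0: Poincaré gives c∫u² ≥ c(L/π)²∫(u')², so a(u,u) ≥ (1 + c(L/π)²)∫(u')², while ||u||_{H^1}² ≤ (1 + (L/π)²)∫(u')²; dividing yields the same α.) With (π/L)² = 9*π^2/4 and c = -2, the largest admissible constant is α = ((π/L)² + c)/((π/L)² + 1).
Simplifying, α = (-8 + 9*π^2)/(4 + 9*π^2).


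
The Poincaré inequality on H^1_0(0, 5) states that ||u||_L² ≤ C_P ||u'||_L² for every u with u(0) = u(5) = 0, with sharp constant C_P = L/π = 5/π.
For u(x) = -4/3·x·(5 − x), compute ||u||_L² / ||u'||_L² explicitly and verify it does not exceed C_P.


||u||_L² / ||u'||_L² = sqrt(10)/2 < C_P = 5/π.

u(x) = -4/3·x·(5 − x), so u'(x) = 8*x/3 - 20/3.
u(x) = -4/3·x·(5 − x) vanishes at x = 0 and x = 5, so u ∈ H^1_0(0, 5). Differentiate via the product rule and integrate the resulting polynomials term by term.
  ∫_0^5 u² dx = ∫_0^5 (16*x^4/9 - 160*x^3/9 + 400*x^2/9) dx. Term by term:
    ∫_0^5 16*x^4/9 dx = 10000/9;  ∫_0^5 -160*x^3/9 dx = -25000/9;  ∫_0^5 400*x^2/9 dx = 50000/27.
  Sum: 10000/9 − 25000/9 + 50000/27 = 5000/27.
  ∫_0^5 (u')² dx = ∫_0^5 (64*x^2/9 - 320*x/9 + 400/9) dx. Term by term:
    ∫_0^5 64*x^2/9 dx = 8000/27;  ∫_0^5 -320*x/9 dx = -4000/9;  ∫_0^5 400/9 dx = 2000/9.
  Sum: 8000/27 − 4000/9 + 2000/9 = 2000/27.
∫_0^5 u² dx = 5000/27, so ||u||_L² = 50*sqrt(6)/9.
∫_0^5 (u')² dx = 2000/27, so ||u'||_L² = 20*sqrt(15)/9.
Ratio ||u||_L² / ||u'||_L² = sqrt(10)/2.
Sharp Poincaré constant on H^1_0(0, 5) is C_P = L/π = 5/π, achieved by sin(π/5·x).
A polynomial bump cannot attain the sharp Poincaré constant (only the first sine eigenfunction does), so the ratio is strictly less than C_P, consistent with ||u||_L² ≤ C_P ||u'||_L².


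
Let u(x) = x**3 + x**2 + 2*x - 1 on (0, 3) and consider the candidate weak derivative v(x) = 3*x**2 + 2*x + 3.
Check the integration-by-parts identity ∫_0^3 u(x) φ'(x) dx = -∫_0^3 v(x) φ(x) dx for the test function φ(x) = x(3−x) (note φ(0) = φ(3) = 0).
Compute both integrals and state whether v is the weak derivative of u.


LHS = -1179/20, RHS = -1269/20. No, v is not the weak derivative of u.

u(x) = x**3 + x**2 + 2*x - 1, classical derivative u'(x) = 3*x**2 + 2*x + 2.
φ(x) = x(3−x), so φ'(x) = 3 - 2*x.
Note φ(0) = φ(3) = 0, so the boundary term u·φ vanishes.
LHS = ∫_0^3 u(x) φ'(x) dx = ∫_0^3 (-2*x^4 + x^3 - x^2 + 8*x - 3) dx. Term by term:
  ∫_0^3 -2*x^4 dx = -486/5;  ∫_0^3 x^3 dx = 81/4;  ∫_0^3 -x^2 dx = -9;
  ∫_0^3 8*x dx = 36;  ∫_0^3 -3 dx = -9.
Sum: -486/5 + 81/4 − 9 + 36 − 9 = -1179/20.
So LHS = -1179/20.
∫_0^3 v(x) φ(x) dx = ∫_0^3 (-3*x^4 + 7*x^3 + 3*x^2 + 9*x) dx. Term by term:
  ∫_0^3 -3*x^4 dx = -729/5;  ∫_0^3 7*x^3 dx = 567/4;  ∫_0^3 3*x^2 dx = 27;
  ∫_0^3 9*x dx = 81/2.
Sum: -729/5 + 567/4 + 27 + 81/2 = 1269/20.
So RHS = -∫_0^3 v(x) φ(x) dx = -1269/20.
LHS − RHS = 9/2 ≠ 0, so the identity fails.
(For a valid weak derivative the identity must hold for EVERY test function, in particular this one. The failure shows v is NOT the weak derivative of u.)
Correct weak derivative would be u'(x) = 3*x**2 + 2*x + 2.


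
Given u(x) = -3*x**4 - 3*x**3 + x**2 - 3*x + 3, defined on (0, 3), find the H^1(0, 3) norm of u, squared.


||u||_{H^1}^2 = 2210913/20

The H^1 norm (squared) on an interval (0, L) is
  ||u||_{H^1}^2 = ∫_0^L u(x)^2 dx + ∫_0^L u'(x)^2 dx.
Compute u'(x) = -12*x**3 - 9*x**2 + 2*x - 3.
Then u(x)^2 = 9*x**8 + 18*x**7 + 3*x**6 + 12*x**5 + x**4 - 24*x**3 + 15*x**2 - 18*x + 9 and u'(x)^2 = 144*x**6 + 216*x**5 + 33*x**4 + 36*x**3 + 58*x**2 - 12*x + 9.
Integrate each monomial from 0 to 3 using ∫_0^3 c·x^n dx = c·3^(n+1)/(n+1):
  ∫_0^3 u(x)^2 dx = ∫_0^3 (9*x^8 + 18*x^7 + 3*x^6 + 12*x^5 + x^4 - 24*x^3 + 15*x^2 - 18*x + 9) dx. Term by term:
    ∫_0^3 9*x^8 dx = 19683;  ∫_0^3 18*x^7 dx = 59049/4;  ∫_0^3 3*x^6 dx = 6561/7;
    ∫_0^3 12*x^5 dx = 1458;  ∫_0^3 x^4 dx = 243/5;  ∫_0^3 -24*x^3 dx = -486;
    ∫_0^3 15*x^2 dx = 135;  ∫_0^3 -18*x dx = -81;  ∫_0^3 9 dx = 27.
  Sum: 19683 + 59049/4 + 6561/7 + 1458 + 243/5 − 486 + 135 − 81 + 27 = 5107779/140.
  ∫_0^3 u'(x)^2 dx = ∫_0^3 (144*x^6 + 216*x^5 + 33*x^4 + 36*x^3 + 58*x^2 - 12*x + 9) dx. Term by term:
    ∫_0^3 144*x^6 dx = 314928/7;  ∫_0^3 216*x^5 dx = 26244;  ∫_0^3 33*x^4 dx = 8019/5;
    ∫_0^3 36*x^3 dx = 729;  ∫_0^3 58*x^2 dx = 522;  ∫_0^3 -12*x dx = -54;
    ∫_0^3 9 dx = 27.
  Sum: 314928/7 + 26244 + 8019/5 + 729 + 522 − 54 + 27 = 2592153/35.
Adding: ||u||_{H^1}^2 = 5107779/140 + 2592153/35 = 2210913/20.


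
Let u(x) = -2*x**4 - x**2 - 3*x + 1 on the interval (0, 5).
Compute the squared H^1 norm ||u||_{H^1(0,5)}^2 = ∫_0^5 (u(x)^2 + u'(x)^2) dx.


||u||_{H^1}^2 = 212357875/126

The H^1 norm (squared) on an interval (0, L) is
  ||u||_{H^1}^2 = ∫_0^L u(x)^2 dx + ∫_0^L u'(x)^2 dx.
Compute u'(x) = -8*x**3 - 2*x - 3.
Then u(x)^2 = 4*x**8 + 4*x**6 + 12*x**5 - 3*x**4 + 6*x**3 + 7*x**2 - 6*x + 1 and u'(x)^2 = 64*x**6 + 32*x**4 + 48*x**3 + 4*x**2 + 12*x + 9.
Integrate each monomial from 0 to 5 using ∫_0^5 c·x^n dx = c·5^(n+1)/(n+1):
  ∫_0^5 u(x)^2 dx = ∫_0^5 (4*x^8 + 4*x^6 + 12*x^5 - 3*x^4 + 6*x^3 + 7*x^2 - 6*x + 1) dx. Term by term:
    ∫_0^5 4*x^8 dx = 7812500/9;  ∫_0^5 4*x^6 dx = 312500/7;  ∫_0^5 12*x^5 dx = 31250;
    ∫_0^5 -3*x^4 dx = -1875;  ∫_0^5 6*x^3 dx = 1875/2;  ∫_0^5 7*x^2 dx = 875/3;
    ∫_0^5 -6*x dx = -75;  ∫_0^5 1 dx = 5.
  Sum: 7812500/9 + 312500/7 + 31250 − 1875 + 1875/2 + 875/3 − 75 + 5 = 118847305/126.
  ∫_0^5 u'(x)^2 dx = ∫_0^5 (64*x^6 + 32*x^4 + 48*x^3 + 4*x^2 + 12*x + 9) dx. Term by term:
    ∫_0^5 64*x^6 dx = 5000000/7;  ∫_0^5 32*x^4 dx = 20000;  ∫_0^5 48*x^3 dx = 7500;
    ∫_0^5 4*x^2 dx = 500/3;  ∫_0^5 12*x dx = 150;  ∫_0^5 9 dx = 45.
  Sum: 5000000/7 + 20000 + 7500 + 500/3 + 150 + 45 = 15585095/21.
Adding: ||u||_{H^1}^2 = 118847305/126 + 15585095/21 = 212357875/126.


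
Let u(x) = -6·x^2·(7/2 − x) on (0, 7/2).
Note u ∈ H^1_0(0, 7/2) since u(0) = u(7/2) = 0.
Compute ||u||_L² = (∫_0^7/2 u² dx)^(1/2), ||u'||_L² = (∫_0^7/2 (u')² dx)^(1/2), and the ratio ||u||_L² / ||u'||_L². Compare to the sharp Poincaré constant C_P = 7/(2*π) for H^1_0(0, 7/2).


||u||_L² / ||u'||_L² = sqrt(14)/4 < C_P = 7/(2*π).

u(x) = -6·x^2·(7/2 − x), so u'(x) = 6*x*(3*x - 7).
u(x) = -6·x^2·(7/2 − x) vanishes at x = 0 and x = 7/2, so u ∈ H^1_0(0, 7/2). Differentiate via the product rule and integrate the resulting polynomials term by term.
  ∫_0^7/2 u² dx = ∫_0^7/2 (36*x^6 - 252*x^5 + 441*x^4) dx. Term by term:
    ∫_0^7/2 36*x^6 dx = 1058841/32;  ∫_0^7/2 -252*x^5 dx = -2470629/32;  ∫_0^7/2 441*x^4 dx = 7411887/160.
  Sum: 1058841/32 − 2470629/32 + 7411887/160 = 352947/160.
  ∫_0^7/2 (u')² dx = ∫_0^7/2 (324*x^4 - 1512*x^3 + 1764*x^2) dx. Term by term:
    ∫_0^7/2 324*x^4 dx = 1361367/40;  ∫_0^7/2 -1512*x^3 dx = -453789/8;  ∫_0^7/2 1764*x^2 dx = 50421/2.
  Sum: 1361367/40 − 453789/8 + 50421/2 = 50421/20.
∫_0^7/2 u² dx = 352947/160, so ||u||_L² = 343*sqrt(30)/40.
∫_0^7/2 (u')² dx = 50421/20, so ||u'||_L² = 49*sqrt(105)/10.
Ratio ||u||_L² / ||u'||_L² = sqrt(14)/4.
Sharp Poincaré constant on H^1_0(0, 7/2) is C_P = L/π = 7/(2*π), achieved by sin(2*π/7·x).
A polynomial bump cannot attain the sharp Poincaré constant (only the first sine eigenfunction does), so the ratio is strictly less than C_P, consistent with ||u||_L² ≤ C_P ||u'||_L².


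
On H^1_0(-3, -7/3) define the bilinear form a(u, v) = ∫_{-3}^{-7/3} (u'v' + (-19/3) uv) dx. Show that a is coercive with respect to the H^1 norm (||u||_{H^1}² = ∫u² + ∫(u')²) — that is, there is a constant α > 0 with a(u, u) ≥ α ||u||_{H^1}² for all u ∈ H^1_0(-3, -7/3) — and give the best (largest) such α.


α = (-76 + 27*π^2)/(3*(4 + 9*π^2))

Coercivity of a(·,·) on H^1_0(-3, -7/3) means a(u, u) ≥ α ||u||_{H^1}² for every u ∈ H^1_0.
The interval has length L = 2/3, and Poincaré/coercivity depend only on L. Here a(u, u) = ∫(u')² + (-19/3)·∫u².
Here c = -19/3 < 0 with |c| < (π/L)² = 9*π^2/4, so coercivity still holds. The condition a(u,u) ≥ α||u||_{H^1}² reads (1−α)∫(u')² ≥ (α−c)∫u². Any admissible α is ≤ 1 (rapidly oscillating u have ∫u²/∫(u')² → 0), and α = 1 would force 0 ≥ (1−c)∫u², impossible since c < 1; so 1−α > 0. By the sharp Poincaré inequality on H^1_0 of an interval of length L, ∫(u')² ≥ (π/L)²∫u² with equality for the first sine mode sin(π(x−x₀)/L) (x₀ the left endpoint), so the inequality holds for all u iff (1−α)(π/L)² ≥ α − c, i.e. α ≤ ((π/L)² + c)/((π/L)² + 1) = (1 + c(L/π)²)/(1 + (L/π)²). (Direct route, valid since c ≤ 0: Poincaré gives c∫u² ≥ c(L/π)²∫(u')², so a(u,u) ≥ (1 + c(L/π)²)∫(u')², while ||u||_{H^1}² ≤ (1 + (L/π)²)∫(u')²; dividing yields the same α.) With (π/L)² = 9*π^2/4 and c = -19/3, the largest admissible constant is α = ((π/L)² + c)/((π/L)² + 1).
Simplifying, α = (-76 + 27*π^2)/(3*(4 + 9*π^2)).


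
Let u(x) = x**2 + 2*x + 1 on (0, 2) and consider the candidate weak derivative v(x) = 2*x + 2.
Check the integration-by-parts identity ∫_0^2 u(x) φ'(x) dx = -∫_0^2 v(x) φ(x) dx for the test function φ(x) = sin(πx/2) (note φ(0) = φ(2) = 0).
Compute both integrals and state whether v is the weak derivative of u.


LHS = -16/π, RHS = -16/π. Yes, v = u' weakly.

u(x) = x**2 + 2*x + 1, classical derivative u'(x) = 2*x + 2.
φ(x) = sin(πx/2), so φ'(x) = π*cos(π*x/2)/2.
Note φ(0) = φ(2) = 0, so the boundary term u·φ vanishes.
LHS = ∫_0^2 u(x) φ'(x) dx = ∫_0^2 (π*x^2*cos(π*x/2)/2 + π*x*cos(π*x/2) + π*cos(π*x/2)/2) dx. Term by term:
  ∫_0^2 π*cos(π*x/2)/2 dx = 0;  ∫_0^2 π*x*cos(π*x/2) dx = -8/π;  ∫_0^2 π*x^2*cos(π*x/2)/2 dx = -8/π.
Sum: 0 − 8/π − 8/π = -16/π.
So LHS = -16/π.
∫_0^2 v(x) φ(x) dx = ∫_0^2 (2*x*sin(π*x/2) + 2*sin(π*x/2)) dx. Term by term:
  ∫_0^2 2*sin(π*x/2) dx = 8/π;  ∫_0^2 2*x*sin(π*x/2) dx = 8/π.
Sum: 8/π + 8/π = 16/π.
So RHS = -∫_0^2 v(x) φ(x) dx = -16/π.
LHS = RHS, so the identity holds for this test φ.
Moreover u is smooth here and v(x) = u'(x) = 2*x + 2 pointwise, so the identity holds for every test function. Hence v is the weak derivative of u.


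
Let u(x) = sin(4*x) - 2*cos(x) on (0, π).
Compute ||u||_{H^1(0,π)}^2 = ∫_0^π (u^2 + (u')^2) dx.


||u||_{H^1(0,π)}^2 = -64/15 + 25*π/2

u'(x) = 2*sin(x) + 4*cos(4*x).
Expand u² and (u')² and integrate term by term on (0, π), using: for integers n ≥ 1, ∫_0^π sin²(nx) dx = ∫_0^π cos²(nx) dx = π/2; for n ≠ n', ∫_0^π sin(nx)sin(n'x) dx = ∫_0^π cos(nx)cos(n'x) dx = 0; and by product-to-sum, ∫_0^π sin(nx)cos(n'x) dx = ½∫_0^π [sin((n+n')x) + sin((n−n')x)] dx, which is 0 when n+n' is even and 2n/(n²−n'²) when n+n' is odd (it need not vanish on (0, π)).
  u² squared terms: (-2)²·∫cos(x)² dx = 4·π/2 = 2*π;  (1)²·∫sin(4x)² dx = 1·π/2 = π/2.
  u² cross terms: 2·(-2)·(1)·∫cos(x)·sin(4x) dx = -4·(8/15) = -32/15.
  So ∫_0^π u² dx = 2*π + π/2 − 32/15 = -32/15 + 5*π/2.
  (u')² squared terms: (2)²·∫sin(x)² dx = 4·π/2 = 2*π;  (4)²·∫cos(4x)² dx = 16·π/2 = 8*π.
  (u')² cross terms: 2·(2)·(4)·∫sin(x)·cos(4x) dx = 16·(-2/15) = -32/15.
  So ∫_0^π (u')² dx = 2*π + 8*π − 32/15 = -32/15 + 10*π.
||u||_{H^1}^2 = (-32/15 + 5*π/2) + (-32/15 + 10*π) = -64/15 + 25*π/2.


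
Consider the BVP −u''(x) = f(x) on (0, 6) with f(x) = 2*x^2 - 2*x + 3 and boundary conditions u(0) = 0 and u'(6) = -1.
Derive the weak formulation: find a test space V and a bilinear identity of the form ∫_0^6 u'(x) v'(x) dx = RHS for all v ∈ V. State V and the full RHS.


V = {v ∈ H^1(0, 6) : v(0) = 0} (test functions vanish at x = 0 where u is specified); weak form: ∫_0^6 u'v' dx = ∫_0^6 (2*x^2 - 2*x + 3) v dx − v(6) for all v ∈ V.

Multiply both sides by a test function v and integrate from 0 to 6:
  ∫_0^6 −u''(x) v(x) dx = ∫_0^6 f(x) v(x) dx.
Integrate the LHS by parts once:
  ∫_0^6 −u'' v dx = −[u'(x) v(x)]_0^6 + ∫_0^6 u'(x) v'(x) dx.
Thus ∫_0^6 u'(x) v'(x) dx = ∫_0^6 f(x) v(x) dx + [u'(x) v(x)]_0^6.
Choose V so that boundary terms are either known or forced to vanish.
Mixed BC: u(0) = 0 (Dirichlet) and u'(6) = -1 (Neumann). Define V = {v ∈ H^1(0, 6) : v(0) = 0}. Then [u' v]_0^6 = u'(6)·v(6) − u'(0)·0 = − v(6).
Weak formulation: find u (satisfying any essential BC) such that ∫_0^6 u'(x) v'(x) dx = ∫_0^6 f v dx − v(6) for all v ∈ V (Dirichlet at 0 absorbed into V; Neumann datum at x = 6 contributes the boundary term).
Substituting f(x) = 2*x^2 - 2*x + 3, the right-hand side is ∫_0^6 (2*x^2 - 2*x + 3) v dx − v(6).


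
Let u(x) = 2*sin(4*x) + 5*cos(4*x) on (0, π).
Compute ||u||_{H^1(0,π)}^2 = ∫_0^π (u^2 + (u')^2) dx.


||u||_{H^1(0,π)}^2 = 493*π/2

u'(x) = -20*sin(4*x) + 8*cos(4*x).
Expand u² and (u')² and integrate term by term on (0, π), using: for integers n ≥ 1, ∫_0^π sin²(nx) dx = ∫_0^π cos²(nx) dx = π/2; for n ≠ n', ∫_0^π sin(nx)sin(n'x) dx = ∫_0^π cos(nx)cos(n'x) dx = 0; and by product-to-sum, ∫_0^π sin(nx)cos(n'x) dx = ½∫_0^π [sin((n+n')x) + sin((n−n')x)] dx, which is 0 when n+n' is even and 2n/(n²−n'²) when n+n' is odd (it need not vanish on (0, π)).
  u² squared terms: (2)²·∫sin(4x)² dx = 4·π/2 = 2*π;  (5)²·∫cos(4x)² dx = 25·π/2 = 25*π/2.
  u² cross terms: 2·(2)·(5)·∫sin(4x)·cos(4x) dx = 20·(0) = 0.
  So ∫_0^π u² dx = 2*π + 25*π/2 + 0 = 29*π/2.
  (u')² squared terms: (-20)²·∫sin(4x)² dx = 400·π/2 = 200*π;  (8)²·∫cos(4x)² dx = 64·π/2 = 32*π.
  (u')² cross terms: 2·(-20)·(8)·∫sin(4x)·cos(4x) dx = -320·(0) = 0.
  So ∫_0^π (u')² dx = 200*π + 32*π + 0 = 232*π.
||u||_{H^1}^2 = (29*π/2) + (232*π) = 493*π/2.


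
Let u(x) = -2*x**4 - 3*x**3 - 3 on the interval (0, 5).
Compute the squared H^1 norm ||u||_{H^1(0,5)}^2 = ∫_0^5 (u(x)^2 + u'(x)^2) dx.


||u||_{H^1}^2 = 170396585/63

The H^1 norm (squared) on an interval (0, L) is
  ||u||_{H^1}^2 = ∫_0^L u(x)^2 dx + ∫_0^L u'(x)^2 dx.
Compute u'(x) = -8*x**3 - 9*x**2.
Then u(x)^2 = 4*x**8 + 12*x**7 + 9*x**6 + 12*x**4 + 18*x**3 + 9 and u'(x)^2 = 64*x**6 + 144*x**5 + 81*x**4.
Integrate each monomial from 0 to 5 using ∫_0^5 c·x^n dx = c·5^(n+1)/(n+1):
  ∫_0^5 u(x)^2 dx = ∫_0^5 (4*x^8 + 12*x^7 + 9*x^6 + 12*x^4 + 18*x^3 + 9) dx. Term by term:
    ∫_0^5 4*x^8 dx = 7812500/9;  ∫_0^5 12*x^7 dx = 1171875/2;  ∫_0^5 9*x^6 dx = 703125/7;
    ∫_0^5 12*x^4 dx = 7500;  ∫_0^5 18*x^3 dx = 5625/2;  ∫_0^5 9 dx = 45.
  Sum: 7812500/9 + 1171875/2 + 703125/7 + 7500 + 5625/2 + 45 = 98582210/63.
  ∫_0^5 u'(x)^2 dx = ∫_0^5 (64*x^6 + 144*x^5 + 81*x^4) dx. Term by term:
    ∫_0^5 64*x^6 dx = 5000000/7;  ∫_0^5 144*x^5 dx = 375000;  ∫_0^5 81*x^4 dx = 50625.
  Sum: 5000000/7 + 375000 + 50625 = 7979375/7.
Adding: ||u||_{H^1}^2 = 98582210/63 + 7979375/7 = 170396585/63.


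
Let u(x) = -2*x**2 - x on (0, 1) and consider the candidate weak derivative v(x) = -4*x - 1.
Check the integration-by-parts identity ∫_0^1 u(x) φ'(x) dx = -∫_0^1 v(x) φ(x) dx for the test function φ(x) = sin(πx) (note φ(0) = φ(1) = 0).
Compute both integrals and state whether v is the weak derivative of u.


LHS = 6/π, RHS = 6/π. Yes, v = u' weakly.

u(x) = -2*x**2 - x, classical derivative u'(x) = -4*x - 1.
φ(x) = sin(πx), so φ'(x) = π*cos(π*x).
Note φ(0) = φ(1) = 0, so the boundary term u·φ vanishes.
LHS = ∫_0^1 u(x) φ'(x) dx = ∫_0^1 (-2*π*x^2*cos(π*x) - π*x*cos(π*x)) dx. Term by term:
  ∫_0^1 -π*x*cos(π*x) dx = 2/π;  ∫_0^1 -2*π*x^2*cos(π*x) dx = 4/π.
Sum: 2/π + 4/π = 6/π.
So LHS = 6/π.
∫_0^1 v(x) φ(x) dx = ∫_0^1 (-4*x*sin(π*x) - sin(π*x)) dx. Term by term:
  ∫_0^1 -sin(π*x) dx = -2/π;  ∫_0^1 -4*x*sin(π*x) dx = -4/π.
Sum: -2/π − 4/π = -6/π.
So RHS = -∫_0^1 v(x) φ(x) dx = 6/π.
LHS = RHS, so the identity holds for this test φ.
Moreover u is smooth here and v(x) = u'(x) = -4*x - 1 pointwise, so the identity holds for every test function. Hence v is the weak derivative of u.


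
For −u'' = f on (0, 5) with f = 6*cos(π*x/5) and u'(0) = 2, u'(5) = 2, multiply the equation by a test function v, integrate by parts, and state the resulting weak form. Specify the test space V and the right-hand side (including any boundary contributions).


V = H^1(0, 5) (v unrestricted at boundary; u is determined up to an additive constant); weak form: ∫_0^5 u'v' dx = ∫_0^5 (6*cos(π*x/5)) v dx + 2·v(5) − 2·v(0) for all v ∈ V.

Multiply both sides by a test function v and integrate from 0 to 5:
  ∫_0^5 −u''(x) v(x) dx = ∫_0^5 f(x) v(x) dx.
Integrate the LHS by parts once:
  ∫_0^5 −u'' v dx = −[u'(x) v(x)]_0^5 + ∫_0^5 u'(x) v'(x) dx.
Thus ∫_0^5 u'(x) v'(x) dx = ∫_0^5 f(x) v(x) dx + [u'(x) v(x)]_0^5.
Choose V so that boundary terms are either known or forced to vanish.
u has inhomogeneous Neumann u'(0) = 2, u'(5) = 2. [u' v]_0^5 = (2)·v(5) − (2)·v(0) = 2·v(5) − 2·v(0). Take V = H^1(0, 5); boundary term becomes part of RHS.
Weak formulation: find u (satisfying any essential BC) such that ∫_0^5 u'(x) v'(x) dx = ∫_0^5 f v dx + 2·v(5) − 2·v(0) for all v ∈ V (Neumann data are natural BCs: they enter the RHS as boundary terms).
Substituting f(x) = 6*cos(π*x/5), the right-hand side is ∫_0^5 (6*cos(π*x/5)) v dx + 2·v(5) − 2·v(0).
Compatibility check (pure Neumann): taking v ≡ 1 ∈ V gives 0 = ∫_0^5 f dx + (2) − (2), i.e. ∫_0^5 f dx must equal u'(0) − u'(5) = 0. Indeed ∫_0^5 (6*cos(π*x/5)) dx = 0, so the data are compatible. The solution is then unique only up to an additive constant (fix it e.g. by requiring ∫_0^5 u dx = 0).


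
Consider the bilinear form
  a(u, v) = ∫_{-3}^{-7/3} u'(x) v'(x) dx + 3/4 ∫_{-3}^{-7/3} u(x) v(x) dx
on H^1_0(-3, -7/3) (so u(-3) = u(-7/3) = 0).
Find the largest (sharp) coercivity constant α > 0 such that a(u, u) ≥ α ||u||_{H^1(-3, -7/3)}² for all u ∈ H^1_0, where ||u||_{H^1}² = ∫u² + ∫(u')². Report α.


α = 3*(1 + 3*π^2)/(4 + 9*π^2)

Coercivity of a(·,·) on H^1_0(-3, -7/3) means a(u, u) ≥ α ||u||_{H^1}² for every u ∈ H^1_0.
The interval has length L = 2/3, and Poincaré/coercivity depend only on L. Here a(u, u) = ∫(u')² + (3/4)·∫u².
Here 0 < c = 3/4 < 1. The condition a(u,u) ≥ α||u||_{H^1}² reads (1−α)∫(u')² ≥ (α−c)∫u². Any admissible α is ≤ 1 (rapidly oscillating u have ∫u²/∫(u')² → 0), and α = 1 would force 0 ≥ (1−c)∫u², impossible since c < 1; so 1−α > 0. By the sharp Poincaré inequality on H^1_0 of an interval of length L, ∫(u')² ≥ (π/L)²∫u² with equality for the first sine mode sin(π(x−x₀)/L) (x₀ the left endpoint), so the inequality holds for all u iff (1−α)(π/L)² ≥ α − c, i.e. α ≤ ((π/L)² + c)/((π/L)² + 1) = (1 + c(L/π)²)/(1 + (L/π)²). With (π/L)² = 9*π^2/4 and c = 3/4, the largest admissible constant is α = ((π/L)² + c)/((π/L)² + 1).
Simplifying, α = 3*(1 + 3*π^2)/(4 + 9*π^2).


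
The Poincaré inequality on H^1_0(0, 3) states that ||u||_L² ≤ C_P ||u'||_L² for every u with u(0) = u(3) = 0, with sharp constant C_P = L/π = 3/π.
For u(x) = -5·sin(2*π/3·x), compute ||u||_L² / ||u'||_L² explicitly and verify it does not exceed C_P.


||u||_L² / ||u'||_L² = 3/(2*π) < C_P = 3/π.

u(x) = -5·sin(2*π/3·x), so u'(x) = -10*π*cos(2*π*x/3)/3.
Writing u(x) = A·sin(kπx/L) with A = -5 and k = 2, use ∫_0^L sin²(kπx/L) dx = L/2 and ∫_0^L cos²(kπx/L) dx = L/2.
u² = 25·sin²(2*π/3·x) and (u')² = 100*π^2/9·cos²(2*π/3·x), and each of sin², cos² integrates to L/2 = 3/2 over (0, 3).
∫_0^3 u² dx = 75/2, so ||u||_L² = 5*sqrt(6)/2.
∫_0^3 (u')² dx = 50*π^2/3, so ||u'||_L² = 5*sqrt(6)*π/3.
Ratio ||u||_L² / ||u'||_L² = 3/(2*π).
Sharp Poincaré constant on H^1_0(0, 3) is C_P = L/π = 3/π, achieved by sin(π/3·x).
This is the k = 2 harmonic; the ratio L/(kπ) is strictly less than C_P = L/π, consistent with the sharp inequality ||u||_L² ≤ C_P ||u'||_L².


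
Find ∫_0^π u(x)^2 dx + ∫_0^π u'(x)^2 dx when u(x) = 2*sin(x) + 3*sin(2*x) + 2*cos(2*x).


||u||_{H^1(0,π)}^2 = -80/3 + 73*π/2

u'(x) = -4*sin(2*x) + 2*cos(x) + 6*cos(2*x).
Expand u² and (u')² and integrate term by term on (0, π), using: for integers n ≥ 1, ∫_0^π sin²(nx) dx = ∫_0^π cos²(nx) dx = π/2; for n ≠ n', ∫_0^π sin(nx)sin(n'x) dx = ∫_0^π cos(nx)cos(n'x) dx = 0; and by product-to-sum, ∫_0^π sin(nx)cos(n'x) dx = ½∫_0^π [sin((n+n')x) + sin((n−n')x)] dx, which is 0 when n+n' is even and 2n/(n²−n'²) when n+n' is odd (it need not vanish on (0, π)).
  u² squared terms: (2)²·∫cos(2x)² dx = 4·π/2 = 2*π;  (2)²·∫sin(x)² dx = 4·π/2 = 2*π;  (3)²·∫sin(2x)² dx = 9·π/2 = 9*π/2.
  u² cross terms: 2·(2)·(2)·∫cos(2x)·sin(x) dx = 8·(-2/3) = -16/3;  2·(2)·(3)·∫cos(2x)·sin(2x) dx = 12·(0) = 0;  2·(2)·(3)·∫sin(x)·sin(2x) dx = 12·(0) = 0.
  So ∫_0^π u² dx = 2*π + 2*π + 9*π/2 − 16/3 + 0 + 0 = -16/3 + 17*π/2.
  (u')² squared terms: (-4)²·∫sin(2x)² dx = 16·π/2 = 8*π;  (2)²·∫cos(x)² dx = 4·π/2 = 2*π;  (6)²·∫cos(2x)² dx = 36·π/2 = 18*π.
  (u')² cross terms: 2·(-4)·(2)·∫sin(2x)·cos(x) dx = -16·(4/3) = -64/3;  2·(-4)·(6)·∫sin(2x)·cos(2x) dx = -48·(0) = 0;  2·(2)·(6)·∫cos(x)·cos(2x) dx = 24·(0) = 0.
  So ∫_0^π (u')² dx = 8*π + 2*π + 18*π − 64/3 + 0 + 0 = -64/3 + 28*π.
||u||_{H^1}^2 = (-16/3 + 17*π/2) + (-64/3 + 28*π) = -80/3 + 73*π/2.


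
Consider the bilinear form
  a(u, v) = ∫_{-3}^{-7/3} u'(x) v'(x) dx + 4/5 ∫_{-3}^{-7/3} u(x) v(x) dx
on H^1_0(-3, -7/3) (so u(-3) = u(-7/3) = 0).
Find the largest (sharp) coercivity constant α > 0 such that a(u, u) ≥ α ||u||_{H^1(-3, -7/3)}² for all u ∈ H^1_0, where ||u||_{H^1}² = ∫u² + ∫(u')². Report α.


α = (16 + 45*π^2)/(5*(4 + 9*π^2))

Coercivity of a(·,·) on H^1_0(-3, -7/3) means a(u, u) ≥ α ||u||_{H^1}² for every u ∈ H^1_0.
The interval has length L = 2/3, and Poincaré/coercivity depend only on L. Here a(u, u) = ∫(u')² + (4/5)·∫u².
Here 0 < c = 4/5 < 1. The condition a(u,u) ≥ α||u||_{H^1}² reads (1−α)∫(u')² ≥ (α−c)∫u². Any admissible α is ≤ 1 (rapidly oscillating u have ∫u²/∫(u')² → 0), and α = 1 would force 0 ≥ (1−c)∫u², impossible since c < 1; so 1−α > 0. By the sharp Poincaré inequality on H^1_0 of an interval of length L, ∫(u')² ≥ (π/L)²∫u² with equality for the first sine mode sin(π(x−x₀)/L) (x₀ the left endpoint), so the inequality holds for all u iff (1−α)(π/L)² ≥ α − c, i.e. α ≤ ((π/L)² + c)/((π/L)² + 1) = (1 + c(L/π)²)/(1 + (L/π)²). With (π/L)² = 9*π^2/4 and c = 4/5, the largest admissible constant is α = ((π/L)² + c)/((π/L)² + 1).
Simplifying, α = (16 + 45*π^2)/(5*(4 + 9*π^2)).


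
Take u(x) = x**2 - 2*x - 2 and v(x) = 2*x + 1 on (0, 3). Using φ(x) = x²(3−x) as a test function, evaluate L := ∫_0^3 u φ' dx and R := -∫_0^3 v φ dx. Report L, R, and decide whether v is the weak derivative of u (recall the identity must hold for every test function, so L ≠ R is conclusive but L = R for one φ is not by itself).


LHS = -54/5, RHS = -621/20. No, v is not the weak derivative of u.

u(x) = x**2 - 2*x - 2, classical derivative u'(x) = 2*x - 2.
φ(x) = x²(3−x), so φ'(x) = 3*x*(2 - x).
Note φ(0) = φ(3) = 0, so the boundary term u·φ vanishes.
LHS = ∫_0^3 u(x) φ'(x) dx = ∫_0^3 (-3*x^4 + 12*x^3 - 6*x^2 - 12*x) dx. Term by term:
  ∫_0^3 -3*x^4 dx = -729/5;  ∫_0^3 12*x^3 dx = 243;  ∫_0^3 -6*x^2 dx = -54;
  ∫_0^3 -12*x dx = -54.
Sum: -729/5 + 243 − 54 − 54 = -54/5.
So LHS = -54/5.
∫_0^3 v(x) φ(x) dx = ∫_0^3 (-2*x^4 + 5*x^3 + 3*x^2) dx. Term by term:
  ∫_0^3 -2*x^4 dx = -486/5;  ∫_0^3 5*x^3 dx = 405/4;  ∫_0^3 3*x^2 dx = 27.
Sum: -486/5 + 405/4 + 27 = 621/20.
So RHS = -∫_0^3 v(x) φ(x) dx = -621/20.
LHS − RHS = 81/4 ≠ 0, so the identity fails.
(For a valid weak derivative the identity must hold for EVERY test function, in particular this one. The failure shows v is NOT the weak derivative of u.)
Correct weak derivative would be u'(x) = 2*x - 2.


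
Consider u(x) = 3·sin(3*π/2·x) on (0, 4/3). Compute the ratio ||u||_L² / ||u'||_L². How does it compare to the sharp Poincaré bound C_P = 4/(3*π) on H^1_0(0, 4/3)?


||u||_L² / ||u'||_L² = 2/(3*π) < C_P = 4/(3*π).

u(x) = 3·sin(3*π/2·x), so u'(x) = 9*π*cos(3*π*x/2)/2.
Writing u(x) = A·sin(kπx/L) with A = 3 and k = 2, use ∫_0^L sin²(kπx/L) dx = L/2 and ∫_0^L cos²(kπx/L) dx = L/2.
u² = 9·sin²(3*π/2·x) and (u')² = 81*π^2/4·cos²(3*π/2·x), and each of sin², cos² integrates to L/2 = 2/3 over (0, 4/3).
∫_0^4/3 u² dx = 6, so ||u||_L² = sqrt(6).
∫_0^4/3 (u')² dx = 27*π^2/2, so ||u'||_L² = 3*sqrt(6)*π/2.
Ratio ||u||_L² / ||u'||_L² = 2/(3*π).
Sharp Poincaré constant on H^1_0(0, 4/3) is C_P = L/π = 4/(3*π), achieved by sin(3*π/4·x).
This is the k = 2 harmonic; the ratio L/(kπ) is strictly less than C_P = L/π, consistent with the sharp inequality ||u||_L² ≤ C_P ||u'||_L².


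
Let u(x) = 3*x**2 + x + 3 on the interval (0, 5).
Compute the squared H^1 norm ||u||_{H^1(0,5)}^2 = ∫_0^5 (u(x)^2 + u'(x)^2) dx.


||u||_{H^1}^2 = 54775/6

The H^1 norm (squared) on an interval (0, L) is
  ||u||_{H^1}^2 = ∫_0^L u(x)^2 dx + ∫_0^L u'(x)^2 dx.
Compute u'(x) = 6*x + 1.
Then u(x)^2 = 9*x**4 + 6*x**3 + 19*x**2 + 6*x + 9 and u'(x)^2 = 36*x**2 + 12*x + 1.
Integrate each monomial from 0 to 5 using ∫_0^5 c·x^n dx = c·5^(n+1)/(n+1):
  ∫_0^5 u(x)^2 dx = ∫_0^5 (9*x^4 + 6*x^3 + 19*x^2 + 6*x + 9) dx. Term by term:
    ∫_0^5 9*x^4 dx = 5625;  ∫_0^5 6*x^3 dx = 1875/2;  ∫_0^5 19*x^2 dx = 2375/3;
    ∫_0^5 6*x dx = 75;  ∫_0^5 9 dx = 45.
  Sum: 5625 + 1875/2 + 2375/3 + 75 + 45 = 44845/6.
  ∫_0^5 u'(x)^2 dx = ∫_0^5 (36*x^2 + 12*x + 1) dx. Term by term:
    ∫_0^5 36*x^2 dx = 1500;  ∫_0^5 12*x dx = 150;  ∫_0^5 1 dx = 5.
  Sum: 1500 + 150 + 5 = 1655.
Adding: ||u||_{H^1}^2 = 44845/6 + 1655 = 54775/6.


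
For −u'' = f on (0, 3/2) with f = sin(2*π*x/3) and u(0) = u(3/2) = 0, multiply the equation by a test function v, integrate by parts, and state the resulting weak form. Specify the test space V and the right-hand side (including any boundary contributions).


V = H^1_0(0, 3/2) (so v(0) = v(3/2) = 0); weak form: ∫_0^3/2 u'v' dx = ∫_0^3/2 (sin(2*π*x/3)) v dx for all v ∈ V.

Multiply both sides by a test function v and integrate from 0 to 3/2:
  ∫_0^3/2 −u''(x) v(x) dx = ∫_0^3/2 f(x) v(x) dx.
Integrate the LHS by parts once:
  ∫_0^3/2 −u'' v dx = −[u'(x) v(x)]_0^3/2 + ∫_0^3/2 u'(x) v'(x) dx.
Thus ∫_0^3/2 u'(x) v'(x) dx = ∫_0^3/2 f(x) v(x) dx + [u'(x) v(x)]_0^3/2.
Choose V so that boundary terms are either known or forced to vanish.
u is Dirichlet: u(0) = u(3/2) = 0. Let V = H^1_0(0, 3/2); then v(0) = v(3/2) = 0, and [u' v]_0^3/2 = 0.
Weak formulation: find u (satisfying any essential BC) such that ∫_0^3/2 u'(x) v'(x) dx = ∫_0^3/2 f v dx for all v ∈ V.
Substituting f(x) = sin(2*π*x/3), the right-hand side is ∫_0^3/2 (sin(2*π*x/3)) v dx.


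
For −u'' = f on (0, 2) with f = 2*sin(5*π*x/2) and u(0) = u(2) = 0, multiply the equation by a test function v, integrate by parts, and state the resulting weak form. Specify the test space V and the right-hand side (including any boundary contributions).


V = H^1_0(0, 2) (so v(0) = v(2) = 0); weak form: ∫_0^2 u'v' dx = ∫_0^2 (2*sin(5*π*x/2)) v dx for all v ∈ V.

Multiply both sides by a test function v and integrate from 0 to 2:
  ∫_0^2 −u''(x) v(x) dx = ∫_0^2 f(x) v(x) dx.
Integrate the LHS by parts once:
  ∫_0^2 −u'' v dx = −[u'(x) v(x)]_0^2 + ∫_0^2 u'(x) v'(x) dx.
Thus ∫_0^2 u'(x) v'(x) dx = ∫_0^2 f(x) v(x) dx + [u'(x) v(x)]_0^2.
Choose V so that boundary terms are either known or forced to vanish.
u is Dirichlet: u(0) = u(2) = 0. Let V = H^1_0(0, 2); then v(0) = v(2) = 0, and [u' v]_0^2 = 0.
Weak formulation: find u (satisfying any essential BC) such that ∫_0^2 u'(x) v'(x) dx = ∫_0^2 f v dx for all v ∈ V.
Substituting f(x) = 2*sin(5*π*x/2), the right-hand side is ∫_0^2 (2*sin(5*π*x/2)) v dx.


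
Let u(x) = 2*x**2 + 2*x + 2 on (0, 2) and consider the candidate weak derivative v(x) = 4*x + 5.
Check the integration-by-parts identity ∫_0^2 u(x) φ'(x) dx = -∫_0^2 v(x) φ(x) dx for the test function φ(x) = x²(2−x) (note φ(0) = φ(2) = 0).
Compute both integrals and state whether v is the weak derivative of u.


LHS = -136/15, RHS = -196/15. No, v is not the weak derivative of u.

u(x) = 2*x**2 + 2*x + 2, classical derivative u'(x) = 4*x + 2.
φ(x) = x²(2−x), so φ'(x) = x*(4 - 3*x).
Note φ(0) = φ(2) = 0, so the boundary term u·φ vanishes.
LHS = ∫_0^2 u(x) φ'(x) dx = ∫_0^2 (-6*x^4 + 2*x^3 + 2*x^2 + 8*x) dx. Term by term:
  ∫_0^2 -6*x^4 dx = -192/5;  ∫_0^2 2*x^3 dx = 8;  ∫_0^2 2*x^2 dx = 16/3;
  ∫_0^2 8*x dx = 16.
Sum: -192/5 + 8 + 16/3 + 16 = -136/15.
So LHS = -136/15.
∫_0^2 v(x) φ(x) dx = ∫_0^2 (-4*x^4 + 3*x^3 + 10*x^2) dx. Term by term:
  ∫_0^2 -4*x^4 dx = -128/5;  ∫_0^2 3*x^3 dx = 12;  ∫_0^2 10*x^2 dx = 80/3.
Sum: -128/5 + 12 + 80/3 = 196/15.
So RHS = -∫_0^2 v(x) φ(x) dx = -196/15.
LHS − RHS = 4 ≠ 0, so the identity fails.
(For a valid weak derivative the identity must hold for EVERY test function, in particular this one. The failure shows v is NOT the weak derivative of u.)
Correct weak derivative would be u'(x) = 4*x + 2.


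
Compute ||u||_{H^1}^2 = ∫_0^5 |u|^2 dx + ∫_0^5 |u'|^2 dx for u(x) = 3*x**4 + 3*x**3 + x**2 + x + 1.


||u||_{H^1}^2 = 445270265/84

The H^1 norm (squared) on an interval (0, L) is
  ||u||_{H^1}^2 = ∫_0^L u(x)^2 dx + ∫_0^L u'(x)^2 dx.
Compute u'(x) = 12*x**3 + 9*x**2 + 2*x + 1.
Then u(x)^2 = 9*x**8 + 18*x**7 + 15*x**6 + 12*x**5 + 13*x**4 + 8*x**3 + 3*x**2 + 2*x + 1 and u'(x)^2 = 144*x**6 + 216*x**5 + 129*x**4 + 60*x**3 + 22*x**2 + 4*x + 1.
Integrate each monomial from 0 to 5 using ∫_0^5 c·x^n dx = c·5^(n+1)/(n+1):
  ∫_0^5 u(x)^2 dx = ∫_0^5 (9*x^8 + 18*x^7 + 15*x^6 + 12*x^5 + 13*x^4 + 8*x^3 + 3*x^2 + 2*x + 1) dx. Term by term:
    ∫_0^5 9*x^8 dx = 1953125;  ∫_0^5 18*x^7 dx = 3515625/4;  ∫_0^5 15*x^6 dx = 1171875/7;
    ∫_0^5 12*x^5 dx = 31250;  ∫_0^5 13*x^4 dx = 8125;  ∫_0^5 8*x^3 dx = 1250;
    ∫_0^5 3*x^2 dx = 125;  ∫_0^5 2*x dx = 25;  ∫_0^5 1 dx = 5.
  Sum: 1953125 + 3515625/4 + 1171875/7 + 31250 + 8125 + 1250 + 125 + 25 + 5 = 85126215/28.
  ∫_0^5 u'(x)^2 dx = ∫_0^5 (144*x^6 + 216*x^5 + 129*x^4 + 60*x^3 + 22*x^2 + 4*x + 1) dx. Term by term:
    ∫_0^5 144*x^6 dx = 11250000/7;  ∫_0^5 216*x^5 dx = 562500;  ∫_0^5 129*x^4 dx = 80625;
    ∫_0^5 60*x^3 dx = 9375;  ∫_0^5 22*x^2 dx = 2750/3;  ∫_0^5 4*x dx = 50;
    ∫_0^5 1 dx = 5.
  Sum: 11250000/7 + 562500 + 80625 + 9375 + 2750/3 + 50 + 5 = 47472905/21.
Adding: ||u||_{H^1}^2 = 85126215/28 + 47472905/21 = 445270265/84.


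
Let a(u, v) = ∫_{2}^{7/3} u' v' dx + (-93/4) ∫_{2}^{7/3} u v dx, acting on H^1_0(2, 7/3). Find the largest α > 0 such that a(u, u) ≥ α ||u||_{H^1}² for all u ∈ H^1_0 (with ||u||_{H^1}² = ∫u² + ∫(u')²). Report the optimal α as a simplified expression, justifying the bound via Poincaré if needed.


α = 3*(-31 + 12*π^2)/(4*(1 + 9*π^2))

Coercivity of a(·,·) on H^1_0(2, 7/3) means a(u, u) ≥ α ||u||_{H^1}² for every u ∈ H^1_0.
The interval has length L = 1/3, and Poincaré/coercivity depend only on L. Here a(u, u) = ∫(u')² + (-93/4)·∫u².
Here c = -93/4 < 0 with |c| < (π/L)² = 9*π^2, so coercivity still holds. The condition a(u,u) ≥ α||u||_{H^1}² reads (1−α)∫(u')² ≥ (α−c)∫u². Any admissible α is ≤ 1 (rapidly oscillating u have ∫u²/∫(u')² → 0), and α = 1 would force 0 ≥ (1−c)∫u², impossible since c < 1; so 1−α > 0. By the sharp Poincaré inequality on H^1_0 of an interval of length L, ∫(u')² ≥ (π/L)²∫u² with equality for the first sine mode sin(π(x−x₀)/L) (x₀ the left endpoint), so the inequality holds for all u iff (1−α)(π/L)² ≥ α − c, i.e. α ≤ ((π/L)² + c)/((π/L)² + 1) = (1 + c(L/π)²)/(1 + (L/π)²). (Direct route, valid since c ≤ 0: Poincaré gives c∫u² ≥ c(L/π)²∫(u')², so a(u,u) ≥ (1 + c(L/π)²)∫(u')², while ||u||_{H^1}² ≤ (1 + (L/π)²)∫(u')²; dividing yields the same α.) With (π/L)² = 9*π^2 and c = -93/4, the largest admissible constant is α = ((π/L)² + c)/((π/L)² + 1).
Simplifying, α = 3*(-31 + 12*π^2)/(4*(1 + 9*π^2)).


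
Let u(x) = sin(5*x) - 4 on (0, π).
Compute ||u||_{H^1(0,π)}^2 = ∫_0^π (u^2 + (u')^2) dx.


||u||_{H^1(0,π)}^2 = -16/5 + 29*π

u'(x) = 5*cos(5*x).
Expand u² and (u')² and integrate term by term on (0, π), using: for integers n ≥ 1, ∫_0^π sin²(nx) dx = ∫_0^π cos²(nx) dx = π/2; for n ≠ n', ∫_0^π sin(nx)sin(n'x) dx = ∫_0^π cos(nx)cos(n'x) dx = 0; and by product-to-sum, ∫_0^π sin(nx)cos(n'x) dx = ½∫_0^π [sin((n+n')x) + sin((n−n')x)] dx, which is 0 when n+n' is even and 2n/(n²−n'²) when n+n' is odd (it need not vanish on (0, π)). For the constant mode: ∫_0^π 1 dx = π, ∫_0^π cos(nx) dx = 0, ∫_0^π sin(nx) dx = (1−(−1)^n)/n.
  u² squared terms: (-4)²·∫1 dx = 16·π = 16*π;  (1)²·∫sin(5x)² dx = 1·π/2 = π/2.
  u² cross terms: 2·(-4)·(1)·∫1·sin(5x) dx = -8·(2/5) = -16/5.
  So ∫_0^π u² dx = 16*π + π/2 − 16/5 = -16/5 + 33*π/2.
  (u')² squared terms: (5)²·∫cos(5x)² dx = 25·π/2 = 25*π/2.
  So ∫_0^π (u')² dx = 25*π/2.
||u||_{H^1}^2 = (-16/5 + 33*π/2) + (25*π/2) = -16/5 + 29*π.


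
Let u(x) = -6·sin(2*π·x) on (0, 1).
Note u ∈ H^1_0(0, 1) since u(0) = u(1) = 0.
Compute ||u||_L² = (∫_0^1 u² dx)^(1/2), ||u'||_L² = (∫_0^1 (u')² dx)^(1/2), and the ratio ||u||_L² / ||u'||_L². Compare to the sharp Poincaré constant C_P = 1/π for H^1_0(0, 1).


||u||_L² / ||u'||_L² = 1/(2*π) < C_P = 1/π.

u(x) = -6·sin(2*π·x), so u'(x) = -12*π*cos(2*π*x).
Writing u(x) = A·sin(kπx/L) with A = -6 and k = 2, use ∫_0^L sin²(kπx/L) dx = L/2 and ∫_0^L cos²(kπx/L) dx = L/2.
u² = 36·sin²(2*π·x) and (u')² = 144*π^2·cos²(2*π·x), and each of sin², cos² integrates to L/2 = 1/2 over (0, 1).
∫_0^1 u² dx = 18, so ||u||_L² = 3*sqrt(2).
∫_0^1 (u')² dx = 72*π^2, so ||u'||_L² = 6*sqrt(2)*π.
Ratio ||u||_L² / ||u'||_L² = 1/(2*π).
Sharp Poincaré constant on H^1_0(0, 1) is C_P = L/π = 1/π, achieved by sin(π·x).
This is the k = 2 harmonic; the ratio L/(kπ) is strictly less than C_P = L/π, consistent with the sharp inequality ||u||_L² ≤ C_P ||u'||_L².


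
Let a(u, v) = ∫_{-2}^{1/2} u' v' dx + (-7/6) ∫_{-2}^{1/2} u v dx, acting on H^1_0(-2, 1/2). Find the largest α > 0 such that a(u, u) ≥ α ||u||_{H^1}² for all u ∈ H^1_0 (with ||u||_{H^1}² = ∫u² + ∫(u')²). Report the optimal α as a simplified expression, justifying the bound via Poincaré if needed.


α = (-175 + 24*π^2)/(6*(25 + 4*π^2))

Coercivity of a(·,·) on H^1_0(-2, 1/2) means a(u, u) ≥ α ||u||_{H^1}² for every u ∈ H^1_0.
The interval has length L = 5/2, and Poincaré/coercivity depend only on L. Here a(u, u) = ∫(u')² + (-7/6)·∫u².
Here c = -7/6 < 0 with |c| < (π/L)² = 4*π^2/25, so coercivity still holds. The condition a(u,u) ≥ α||u||_{H^1}² reads (1−α)∫(u')² ≥ (α−c)∫u². Any admissible α is ≤ 1 (rapidly oscillating u have ∫u²/∫(u')² → 0), and α = 1 would force 0 ≥ (1−c)∫u², impossible since c < 1; so 1−α > 0. By the sharp Poincaré inequality on H^1_0 of an interval of length L, ∫(u')² ≥ (π/L)²∫u² with equality for the first sine mode sin(π(x−x₀)/L) (x₀ the left endpoint), so the inequality holds for all u iff (1−α)(π/L)² ≥ α − c, i.e. α ≤ ((π/L)² + c)/((π/L)² + 1) = (1 + c(L/π)²)/(1 + (L/π)²). (Direct route, valid since c ≤ 0: Poincaré gives c∫u² ≥ c(L/π)²∫(u')², so a(u,u) ≥ (1 + c(L/π)²)∫(u')², while ||u||_{H^1}² ≤ (1 + (L/π)²)∫(u')²; dividing yields the same α.) With (π/L)² = 4*π^2/25 and c = -7/6, the largest admissible constant is α = ((π/L)² + c)/((π/L)² + 1).
Simplifying, α = (-175 + 24*π^2)/(6*(25 + 4*π^2)).
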